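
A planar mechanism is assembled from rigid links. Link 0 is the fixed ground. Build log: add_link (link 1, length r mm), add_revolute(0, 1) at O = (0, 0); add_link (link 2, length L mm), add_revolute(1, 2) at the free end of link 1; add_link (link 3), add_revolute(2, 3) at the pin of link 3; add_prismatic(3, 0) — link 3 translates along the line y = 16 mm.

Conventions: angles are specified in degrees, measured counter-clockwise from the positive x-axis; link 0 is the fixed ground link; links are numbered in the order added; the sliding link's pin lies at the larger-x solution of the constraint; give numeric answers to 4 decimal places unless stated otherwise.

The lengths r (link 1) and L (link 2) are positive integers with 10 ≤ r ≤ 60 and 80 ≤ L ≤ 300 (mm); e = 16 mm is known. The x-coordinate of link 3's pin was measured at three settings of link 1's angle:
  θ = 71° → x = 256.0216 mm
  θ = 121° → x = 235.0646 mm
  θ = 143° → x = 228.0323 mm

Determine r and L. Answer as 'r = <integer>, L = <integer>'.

constraint per measurement: (x − r cos θ)² + (r sin θ − e)² = L²
subtracting the θ₁ and θ₂ equations cancels the r² and L² terms:
r = (x₁² − x₂²) / (2[(x₁cos θ₁ + e sin θ₁) − (x₂cos θ₂ + e sin θ₂)]) = 25.0001 → r = 25
L² = (x₁ − r cos θ₁)² + (r sin θ₁ − e)² = 61504.0208 → L = 248.0000 → L = 248
check at θ₃=143°: x = 228.0323 (printed 228.0323) ✓

r = 25, L = 248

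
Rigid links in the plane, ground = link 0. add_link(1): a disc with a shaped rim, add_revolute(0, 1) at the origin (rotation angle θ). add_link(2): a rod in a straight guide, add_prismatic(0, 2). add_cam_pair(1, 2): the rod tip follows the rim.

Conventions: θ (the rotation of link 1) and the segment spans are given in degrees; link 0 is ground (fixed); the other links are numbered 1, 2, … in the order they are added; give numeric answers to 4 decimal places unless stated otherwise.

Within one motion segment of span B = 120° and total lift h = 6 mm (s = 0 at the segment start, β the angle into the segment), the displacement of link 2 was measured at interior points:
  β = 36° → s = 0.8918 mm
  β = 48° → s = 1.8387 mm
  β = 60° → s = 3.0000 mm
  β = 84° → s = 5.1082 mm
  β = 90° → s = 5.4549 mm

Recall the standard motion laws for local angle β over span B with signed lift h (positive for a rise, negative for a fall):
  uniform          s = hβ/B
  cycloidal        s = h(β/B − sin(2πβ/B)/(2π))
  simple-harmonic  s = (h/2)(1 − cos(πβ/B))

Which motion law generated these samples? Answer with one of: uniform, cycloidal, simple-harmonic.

candidates at β/B = r: uniform s = h·r (linear in β); cycloidal s = h·(r − sin(2πr)/(2π)); simple-harmonic s = (h/2)(1 − cos(πr))
β=36°: printed 0.8918 | uniform 1.8000, cycloidal 0.8918, simple-harmonic 1.2366
β=48°: printed 1.8387 | uniform 2.4000, cycloidal 1.8387, simple-harmonic 2.0729
β=60°: printed 3.0000 | uniform 3.0000, cycloidal 3.0000, simple-harmonic 3.0000
β=84°: printed 5.1082 | uniform 4.2000, cycloidal 5.1082, simple-harmonic 4.7634
β=90°: printed 5.4549 | uniform 4.5000, cycloidal 5.4549, simple-harmonic 5.1213
only one law matches every sample → cycloidal

cycloidal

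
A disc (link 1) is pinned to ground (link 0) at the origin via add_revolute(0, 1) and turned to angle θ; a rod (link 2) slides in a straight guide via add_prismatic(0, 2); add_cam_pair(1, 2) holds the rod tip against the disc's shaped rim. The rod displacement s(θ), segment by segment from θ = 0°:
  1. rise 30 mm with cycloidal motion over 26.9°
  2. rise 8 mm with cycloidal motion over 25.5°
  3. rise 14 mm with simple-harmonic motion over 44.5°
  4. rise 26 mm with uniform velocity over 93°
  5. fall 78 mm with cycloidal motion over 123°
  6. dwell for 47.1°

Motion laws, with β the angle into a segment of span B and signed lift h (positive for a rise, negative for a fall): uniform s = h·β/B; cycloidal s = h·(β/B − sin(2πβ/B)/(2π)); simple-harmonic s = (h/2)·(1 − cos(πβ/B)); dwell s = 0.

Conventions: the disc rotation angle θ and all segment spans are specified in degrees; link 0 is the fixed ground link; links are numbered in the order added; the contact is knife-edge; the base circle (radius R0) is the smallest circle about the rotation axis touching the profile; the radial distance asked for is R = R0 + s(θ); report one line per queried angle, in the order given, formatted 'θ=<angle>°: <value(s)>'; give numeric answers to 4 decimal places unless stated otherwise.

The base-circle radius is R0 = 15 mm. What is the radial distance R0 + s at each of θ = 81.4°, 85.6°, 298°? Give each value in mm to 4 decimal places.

segment 1 (0° to 26.9°, cycloidal, h = 30) is passed completely: s = 0.0000 + (30) = 30.0000
segment 2 (26.9° to 52.4°, cycloidal, h = 8) is passed completely: s = 30.0000 + (8) = 38.0000
θ = 81.4° falls in segment 3 (52.4° to 96.9°, simple-harmonic, h = 14): β = 81.4 − 52.4 = 29°, B = 44.5°; Δs = 14/2·(1 − cos(π·0.6517)) = 10.2109; s = 38.0000 + 10.2109 = 48.2109
θ = 85.6° falls in segment 3 (52.4° to 96.9°, simple-harmonic, h = 14): β = 85.6 − 52.4 = 33.2°, B = 44.5°; Δs = 14/2·(1 − cos(π·0.7461)) = 11.8882; s = 38.0000 + 11.8882 = 49.8882
segment 3 (52.4° to 96.9°, simple-harmonic, h = 14) is passed completely: s = 38.0000 + (14) = 52.0000
segment 4 (96.9° to 189.9°, uniform, h = 26) is passed completely: s = 52.0000 + (26) = 78.0000
θ = 298° falls in segment 5 (189.9° to 312.9°, cycloidal, h = -78): β = 298 − 189.9 = 108.1°, B = 123°; Δs = -78·(0.8789 − sin(2π·0.8789)/(2π)) = -77.1137; s = 78.0000 − 77.1137 = 0.8863
θ=81.4°: R = R0 + s = 15 + 48.2109 = 63.2109
θ=85.6°: R = R0 + s = 15 + 49.8882 = 64.8882
θ=298°: R = R0 + s = 15 + 0.8863 = 15.8863

θ=81.4°: 63.2109
θ=85.6°: 64.8882
θ=298°: 15.8863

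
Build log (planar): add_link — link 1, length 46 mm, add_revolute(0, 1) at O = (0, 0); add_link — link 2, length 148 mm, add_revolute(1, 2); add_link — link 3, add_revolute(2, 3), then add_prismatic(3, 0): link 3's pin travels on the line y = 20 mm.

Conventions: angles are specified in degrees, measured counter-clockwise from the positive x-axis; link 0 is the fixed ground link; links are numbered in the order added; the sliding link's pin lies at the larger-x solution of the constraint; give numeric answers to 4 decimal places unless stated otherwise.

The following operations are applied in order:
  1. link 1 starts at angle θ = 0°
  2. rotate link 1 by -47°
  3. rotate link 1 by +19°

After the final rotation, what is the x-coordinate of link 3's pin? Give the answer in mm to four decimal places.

geometry: r = 46 mm, L = 148 mm, e = 20 mm; θ starts at 0°
rotate link 1 by -47°: θ ← 0° -47° = -47°
rotate link 1 by +19°: θ ← -47° +19° = -28°
crank pin P = (r cos θ, r sin θ) = (40.615589, -21.595692)
h = r sin θ − e = -21.595692 − 20 = -41.595692
x = r cos θ + √(L² − h²) = 40.615589 + 142.034497 = 182.650087

182.6501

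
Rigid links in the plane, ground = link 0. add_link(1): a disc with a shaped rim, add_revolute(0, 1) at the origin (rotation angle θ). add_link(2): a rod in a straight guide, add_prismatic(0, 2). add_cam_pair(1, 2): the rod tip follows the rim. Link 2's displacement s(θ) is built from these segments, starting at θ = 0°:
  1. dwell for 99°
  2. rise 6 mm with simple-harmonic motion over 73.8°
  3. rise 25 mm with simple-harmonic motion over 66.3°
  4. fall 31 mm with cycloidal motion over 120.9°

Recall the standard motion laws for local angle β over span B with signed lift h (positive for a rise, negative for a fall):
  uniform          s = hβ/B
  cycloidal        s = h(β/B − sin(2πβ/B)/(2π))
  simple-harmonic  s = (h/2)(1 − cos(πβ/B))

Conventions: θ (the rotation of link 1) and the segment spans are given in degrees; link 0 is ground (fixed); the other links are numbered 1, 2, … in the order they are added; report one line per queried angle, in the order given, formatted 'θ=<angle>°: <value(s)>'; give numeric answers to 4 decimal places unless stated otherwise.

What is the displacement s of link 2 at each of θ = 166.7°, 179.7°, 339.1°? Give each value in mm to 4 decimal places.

segment 1 (0° to 99°, dwell): s unchanged at 0.0000
θ = 166.7° falls in segment 2 (99° to 172.8°, simple-harmonic, h = 6): β = 166.7 − 99 = 67.7°, B = 73.8°; Δs = 6/2·(1 − cos(π·0.9173)) = 5.8994; s = 0.0000 + 5.8994 = 5.8994
segment 2 (99° to 172.8°, simple-harmonic, h = 6) is passed completely: s = 0.0000 + (6) = 6.0000
θ = 179.7° falls in segment 3 (172.8° to 239.1°, simple-harmonic, h = 25): β = 179.7 − 172.8 = 6.9°, B = 66.3°; Δs = 25/2·(1 − cos(π·0.1041)) = 0.6622; s = 6.0000 + 0.6622 = 6.6622
segment 3 (172.8° to 239.1°, simple-harmonic, h = 25) is passed completely: s = 6.0000 + (25) = 31.0000
θ = 339.1° falls in segment 4 (239.1° to 360°, cycloidal, h = -31): β = 339.1 − 239.1 = 100°, B = 120.9°; Δs = -31·(0.8271 − sin(2π·0.8271)/(2π)) = -30.0067; s = 31.0000 − 30.0067 = 0.9933

θ=166.7°: 5.8994
θ=179.7°: 6.6622
θ=339.1°: 0.9933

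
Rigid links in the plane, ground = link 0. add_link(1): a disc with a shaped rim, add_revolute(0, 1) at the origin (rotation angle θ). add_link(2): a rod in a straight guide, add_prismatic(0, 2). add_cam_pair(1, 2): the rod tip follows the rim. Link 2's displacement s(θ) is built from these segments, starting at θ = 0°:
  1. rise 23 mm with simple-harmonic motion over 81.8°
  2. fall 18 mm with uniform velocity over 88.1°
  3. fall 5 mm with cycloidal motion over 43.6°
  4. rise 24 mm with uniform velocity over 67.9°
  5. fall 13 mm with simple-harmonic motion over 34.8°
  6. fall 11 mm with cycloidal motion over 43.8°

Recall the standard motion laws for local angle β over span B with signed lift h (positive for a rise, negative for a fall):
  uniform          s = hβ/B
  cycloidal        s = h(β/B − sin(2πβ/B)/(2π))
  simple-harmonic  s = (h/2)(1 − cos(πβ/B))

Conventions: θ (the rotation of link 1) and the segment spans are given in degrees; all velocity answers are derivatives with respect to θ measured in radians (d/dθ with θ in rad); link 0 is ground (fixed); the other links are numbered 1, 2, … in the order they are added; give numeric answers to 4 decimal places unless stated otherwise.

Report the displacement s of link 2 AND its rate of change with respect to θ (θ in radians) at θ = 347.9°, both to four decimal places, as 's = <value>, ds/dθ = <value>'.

segment 1 (0° to 81.8°, simple-harmonic, h = 23) is passed completely: s = 0.0000 + (23) = 23.0000
segment 2 (81.8° to 169.9°, uniform, h = -18) is passed completely: s = 23.0000 + (-18) = 5.0000
segment 3 (169.9° to 213.5°, cycloidal, h = -5) is passed completely: s = 5.0000 + (-5) = 0.0000
segment 4 (213.5° to 281.4°, uniform, h = 24) is passed completely: s = 0.0000 + (24) = 24.0000
segment 5 (281.4° to 316.2°, simple-harmonic, h = -13) is passed completely: s = 24.0000 + (-13) = 11.0000
θ = 347.9° falls in segment 6 (316.2° to 360°, cycloidal, h = -11): β = 347.9 − 316.2 = 31.7°, B = 43.8°; Δs = -11·(0.7237 − sin(2π·0.7237)/(2π)) = -9.6881; s = 11.0000 − 9.6881 = 1.3119
velocity in seg [316.2°–360°] (cycloidal), θ in radians: β = 31.7° = 0.5533 rad, B = 43.8° = 0.7645 rad; ds/dθ = (h/B)(1 − cos(2πβ/B)) = ((-11)/0.7645)(1 − cos(2π·0.7237)) = -16.752402 mm/rad

s = 1.3119, ds/dθ = -16.7524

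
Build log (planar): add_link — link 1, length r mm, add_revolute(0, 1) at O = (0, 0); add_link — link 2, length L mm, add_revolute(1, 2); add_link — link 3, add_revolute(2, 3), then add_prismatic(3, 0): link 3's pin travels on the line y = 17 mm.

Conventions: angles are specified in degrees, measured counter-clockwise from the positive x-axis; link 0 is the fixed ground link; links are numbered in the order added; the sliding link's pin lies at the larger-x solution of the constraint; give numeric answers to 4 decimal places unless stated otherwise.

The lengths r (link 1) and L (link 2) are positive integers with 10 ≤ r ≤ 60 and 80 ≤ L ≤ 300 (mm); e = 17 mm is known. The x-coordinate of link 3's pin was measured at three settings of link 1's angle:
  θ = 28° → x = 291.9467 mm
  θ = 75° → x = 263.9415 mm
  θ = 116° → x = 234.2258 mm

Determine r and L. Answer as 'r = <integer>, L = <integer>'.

constraint per measurement: (x − r cos θ)² + (r sin θ − e)² = L²
subtracting the θ₁ and θ₂ equations cancels the r² and L² terms:
r = (x₁² − x₂²) / (2[(x₁cos θ₁ + e sin θ₁) − (x₂cos θ₂ + e sin θ₂)]) = 42.9999 → r = 43
L² = (x₁ − r cos θ₁)² + (r sin θ₁ − e)² = 64515.9755 → L = 254.0000 → L = 254
check at θ₃=116°: x = 234.2258 (printed 234.2258) ✓

r = 43, L = 254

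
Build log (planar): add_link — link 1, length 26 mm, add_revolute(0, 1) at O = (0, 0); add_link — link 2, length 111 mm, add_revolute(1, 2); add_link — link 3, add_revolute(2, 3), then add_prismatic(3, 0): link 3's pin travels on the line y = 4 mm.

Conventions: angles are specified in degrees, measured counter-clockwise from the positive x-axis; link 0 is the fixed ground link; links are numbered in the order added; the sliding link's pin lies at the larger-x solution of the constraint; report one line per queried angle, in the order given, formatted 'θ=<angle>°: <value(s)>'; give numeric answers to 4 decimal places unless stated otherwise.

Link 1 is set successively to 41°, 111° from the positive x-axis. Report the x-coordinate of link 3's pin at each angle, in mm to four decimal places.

geometry: r = 26 mm, L = 111 mm, e = 4 mm
θ=41°: crank pin P = (r cos θ, r sin θ) = (19.622449, 17.057535)
θ=41°: h = r sin θ − e = 17.057535 − 4 = 13.057535
θ=41°: x = r cos θ + √(L² − h²) = 19.622449 + 110.229310 = 129.851759
θ=111°: crank pin P = (r cos θ, r sin θ) = (-9.317567, 24.273091)
θ=111°: h = r sin θ − e = 24.273091 − 4 = 20.273091
θ=111°: x = r cos θ + √(L² − h²) = -9.317567 + 109.132955 = 99.815388

θ=41°: 129.8518
θ=111°: 99.8154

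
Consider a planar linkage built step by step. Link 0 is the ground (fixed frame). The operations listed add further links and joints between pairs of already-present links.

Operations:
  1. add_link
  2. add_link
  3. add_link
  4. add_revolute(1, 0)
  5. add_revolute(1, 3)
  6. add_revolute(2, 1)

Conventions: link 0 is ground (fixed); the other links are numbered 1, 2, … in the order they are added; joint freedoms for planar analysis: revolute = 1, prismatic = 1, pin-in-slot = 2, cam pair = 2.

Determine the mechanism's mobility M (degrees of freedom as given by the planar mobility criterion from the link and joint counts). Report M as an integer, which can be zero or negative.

link 0 = ground. State L|J1|J2 = 1|0|0
+link1  2|0|0
+link2  3|0|0
+link3  4|0|0
R(1,0) f=1→J1  4|1|0
R(1,3) f=1→J1  4|2|0
R(2,1) f=1→J1  4|3|0
M = 3(4−1)−2·3−0 = 9−6−0 = 3

M = 3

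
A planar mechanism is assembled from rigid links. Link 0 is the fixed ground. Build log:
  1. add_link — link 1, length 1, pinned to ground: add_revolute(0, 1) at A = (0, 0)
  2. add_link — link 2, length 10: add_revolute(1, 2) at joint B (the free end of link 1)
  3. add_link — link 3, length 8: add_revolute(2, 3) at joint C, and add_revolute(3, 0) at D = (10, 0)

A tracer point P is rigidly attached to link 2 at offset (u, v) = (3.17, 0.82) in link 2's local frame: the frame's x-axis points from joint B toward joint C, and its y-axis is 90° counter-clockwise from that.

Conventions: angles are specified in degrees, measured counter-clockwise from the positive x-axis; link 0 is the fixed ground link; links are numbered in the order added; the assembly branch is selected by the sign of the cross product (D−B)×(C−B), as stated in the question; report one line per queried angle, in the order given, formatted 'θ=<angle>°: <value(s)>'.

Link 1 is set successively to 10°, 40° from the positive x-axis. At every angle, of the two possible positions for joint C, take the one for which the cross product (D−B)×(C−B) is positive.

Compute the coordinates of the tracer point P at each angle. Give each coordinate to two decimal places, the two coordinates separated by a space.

A=(0,0), D=(10.00,0)
θ=10°: B = A + 1.00·(cos10°, sin10°) = (0.9848, 0.1736)
θ=10°: |BD| = 9.0169
θ=10°: circle(B,10.00) ∩ circle(D,8.00): a=6.5047, h=7.5953
θ=10°:   candidates: C₊=(7.6346,7.6423) cross=68.486; C₋=(7.3420,-7.5455) cross=-68.486
θ=10°:   branch + wants cross > 0 → take C=(7.6346,7.6423) (cross=68.486)
θ=10°: ex = (C−B)/|BC| = (0.6650,0.7469); ey = (-0.7469,0.6650)
θ=10°: P = B + 3.17·ex + 0.82·ey = (2.4804,3.0865)
θ=40°: B = A + 1.00·(cos40°, sin40°) = (0.7660, 0.6428)
θ=40°: |BD| = 9.2563
θ=40°: circle(B,10.00) ∩ circle(D,8.00): a=6.5728, h=7.5365
θ=40°:   candidates: C₊=(7.8463,7.7046) cross=69.760; C₋=(6.7996,-7.3319) cross=-69.760
θ=40°:   branch + wants cross > 0 → take C=(7.8463,7.7046) (cross=69.760)
θ=40°: ex = (C−B)/|BC| = (0.7080,0.7062); ey = (-0.7062,0.7080)
θ=40°: P = B + 3.17·ex + 0.82·ey = (2.4314,3.4620)

θ=10°: 2.48 3.09
θ=40°: 2.43 3.46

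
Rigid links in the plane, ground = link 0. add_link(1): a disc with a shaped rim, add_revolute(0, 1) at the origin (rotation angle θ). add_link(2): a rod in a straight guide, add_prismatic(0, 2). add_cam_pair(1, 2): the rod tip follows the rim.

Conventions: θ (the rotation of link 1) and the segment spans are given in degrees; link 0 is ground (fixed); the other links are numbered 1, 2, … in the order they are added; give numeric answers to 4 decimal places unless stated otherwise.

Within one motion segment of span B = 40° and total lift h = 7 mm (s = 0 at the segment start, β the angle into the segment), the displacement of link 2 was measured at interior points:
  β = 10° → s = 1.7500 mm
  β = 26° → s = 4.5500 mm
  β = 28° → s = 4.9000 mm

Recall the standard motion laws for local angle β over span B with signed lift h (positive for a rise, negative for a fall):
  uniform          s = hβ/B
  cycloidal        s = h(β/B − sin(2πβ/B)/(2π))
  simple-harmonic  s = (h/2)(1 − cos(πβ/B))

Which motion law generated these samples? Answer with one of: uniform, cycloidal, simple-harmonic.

candidates at β/B = r: uniform s = h·r (linear in β); cycloidal s = h·(r − sin(2πr)/(2π)); simple-harmonic s = (h/2)(1 − cos(πr))
β=10°: printed 1.7500 | uniform 1.7500, cycloidal 0.6359, simple-harmonic 1.0251
β=26°: printed 4.5500 | uniform 4.5500, cycloidal 5.4513, simple-harmonic 5.0890
β=28°: printed 4.9000 | uniform 4.9000, cycloidal 5.9596, simple-harmonic 5.5572
only one law matches every sample → uniform

uniform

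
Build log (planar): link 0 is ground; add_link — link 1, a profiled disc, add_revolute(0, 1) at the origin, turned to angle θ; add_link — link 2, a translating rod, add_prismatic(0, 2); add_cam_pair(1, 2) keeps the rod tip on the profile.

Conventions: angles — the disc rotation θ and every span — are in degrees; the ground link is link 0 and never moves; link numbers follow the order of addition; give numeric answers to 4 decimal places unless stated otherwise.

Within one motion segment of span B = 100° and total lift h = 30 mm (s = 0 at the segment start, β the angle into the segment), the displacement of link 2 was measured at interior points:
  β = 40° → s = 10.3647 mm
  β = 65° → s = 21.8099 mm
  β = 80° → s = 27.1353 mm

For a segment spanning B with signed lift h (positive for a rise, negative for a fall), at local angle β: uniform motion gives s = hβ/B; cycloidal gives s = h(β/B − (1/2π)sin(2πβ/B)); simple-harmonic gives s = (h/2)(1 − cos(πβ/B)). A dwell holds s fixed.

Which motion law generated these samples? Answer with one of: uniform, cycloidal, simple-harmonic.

candidates at β/B = r: uniform s = h·r (linear in β); cycloidal s = h·(r − sin(2πr)/(2π)); simple-harmonic s = (h/2)(1 − cos(πr))
β=40°: printed 10.3647 | uniform 12.0000, cycloidal 9.1935, simple-harmonic 10.3647
β=65°: printed 21.8099 | uniform 19.5000, cycloidal 23.3628, simple-harmonic 21.8099
β=80°: printed 27.1353 | uniform 24.0000, cycloidal 28.5410, simple-harmonic 27.1353
only one law matches every sample → simple-harmonic

simple-harmonic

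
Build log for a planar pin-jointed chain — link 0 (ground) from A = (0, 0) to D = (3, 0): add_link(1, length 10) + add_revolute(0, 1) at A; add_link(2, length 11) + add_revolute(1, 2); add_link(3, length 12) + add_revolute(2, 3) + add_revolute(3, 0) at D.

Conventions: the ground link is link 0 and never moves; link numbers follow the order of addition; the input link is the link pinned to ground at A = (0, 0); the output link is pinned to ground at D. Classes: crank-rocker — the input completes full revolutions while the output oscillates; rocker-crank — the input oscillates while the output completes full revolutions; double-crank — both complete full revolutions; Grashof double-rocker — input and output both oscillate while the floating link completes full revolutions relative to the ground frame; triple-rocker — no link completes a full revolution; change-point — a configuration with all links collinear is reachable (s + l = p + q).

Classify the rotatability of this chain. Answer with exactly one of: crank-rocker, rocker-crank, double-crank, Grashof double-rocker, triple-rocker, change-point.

lengths: ground=3, input=10, coupler=11, output=12
sorted: s=3 (shortest), l=12 (longest), p+q=21
s + l = 15 vs p + q = 21
s + l < p + q (Grashof) with shortest = ground link → double-crank

double-crank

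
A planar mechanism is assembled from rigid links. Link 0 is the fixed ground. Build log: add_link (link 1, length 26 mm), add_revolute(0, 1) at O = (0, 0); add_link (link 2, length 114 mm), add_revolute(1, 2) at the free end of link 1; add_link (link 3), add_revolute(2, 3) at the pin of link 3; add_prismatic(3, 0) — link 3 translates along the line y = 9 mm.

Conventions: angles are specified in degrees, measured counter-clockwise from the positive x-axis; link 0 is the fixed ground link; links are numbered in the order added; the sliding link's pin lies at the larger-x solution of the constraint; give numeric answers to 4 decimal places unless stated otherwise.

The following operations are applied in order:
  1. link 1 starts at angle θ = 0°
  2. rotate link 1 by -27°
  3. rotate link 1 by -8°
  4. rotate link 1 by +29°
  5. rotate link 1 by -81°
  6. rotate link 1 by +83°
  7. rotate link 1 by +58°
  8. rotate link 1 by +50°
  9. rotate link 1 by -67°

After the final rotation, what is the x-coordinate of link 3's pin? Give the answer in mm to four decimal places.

geometry: r = 26 mm, L = 114 mm, e = 9 mm; θ starts at 0°
rotate link 1 by -27°: θ ← 0° -27° = -27°
rotate link 1 by -8°: θ ← -27° -8° = -35°
rotate link 1 by +29°: θ ← -35° +29° = -6°
rotate link 1 by -81°: θ ← -6° -81° = -87°
rotate link 1 by +83°: θ ← -87° +83° = -4°
rotate link 1 by +58°: θ ← -4° +58° = 54°
rotate link 1 by +50°: θ ← 54° +50° = 104°
rotate link 1 by -67°: θ ← 104° -67° = 37°
crank pin P = (r cos θ, r sin θ) = (20.764523, 15.647191)
h = r sin θ − e = 15.647191 − 9 = 6.647191
x = r cos θ + √(L² − h²) = 20.764523 + 113.806041 = 134.570564

134.5706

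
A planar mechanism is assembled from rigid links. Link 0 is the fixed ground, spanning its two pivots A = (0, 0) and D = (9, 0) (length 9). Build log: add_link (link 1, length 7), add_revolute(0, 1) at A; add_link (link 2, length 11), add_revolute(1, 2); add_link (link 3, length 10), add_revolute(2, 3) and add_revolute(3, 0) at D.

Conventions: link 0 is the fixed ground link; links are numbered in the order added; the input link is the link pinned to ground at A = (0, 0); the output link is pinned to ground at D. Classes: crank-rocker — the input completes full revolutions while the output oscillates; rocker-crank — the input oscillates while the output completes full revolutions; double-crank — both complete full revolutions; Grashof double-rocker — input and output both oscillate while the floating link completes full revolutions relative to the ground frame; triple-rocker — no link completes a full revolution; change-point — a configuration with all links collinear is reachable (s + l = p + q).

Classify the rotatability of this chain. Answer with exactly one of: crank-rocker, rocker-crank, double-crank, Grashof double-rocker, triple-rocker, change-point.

lengths: ground=9, input=7, coupler=11, output=10
sorted: s=7 (shortest), l=11 (longest), p+q=19
s + l = 18 vs p + q = 19
s + l < p + q (Grashof) with shortest = input link → crank-rocker

crank-rocker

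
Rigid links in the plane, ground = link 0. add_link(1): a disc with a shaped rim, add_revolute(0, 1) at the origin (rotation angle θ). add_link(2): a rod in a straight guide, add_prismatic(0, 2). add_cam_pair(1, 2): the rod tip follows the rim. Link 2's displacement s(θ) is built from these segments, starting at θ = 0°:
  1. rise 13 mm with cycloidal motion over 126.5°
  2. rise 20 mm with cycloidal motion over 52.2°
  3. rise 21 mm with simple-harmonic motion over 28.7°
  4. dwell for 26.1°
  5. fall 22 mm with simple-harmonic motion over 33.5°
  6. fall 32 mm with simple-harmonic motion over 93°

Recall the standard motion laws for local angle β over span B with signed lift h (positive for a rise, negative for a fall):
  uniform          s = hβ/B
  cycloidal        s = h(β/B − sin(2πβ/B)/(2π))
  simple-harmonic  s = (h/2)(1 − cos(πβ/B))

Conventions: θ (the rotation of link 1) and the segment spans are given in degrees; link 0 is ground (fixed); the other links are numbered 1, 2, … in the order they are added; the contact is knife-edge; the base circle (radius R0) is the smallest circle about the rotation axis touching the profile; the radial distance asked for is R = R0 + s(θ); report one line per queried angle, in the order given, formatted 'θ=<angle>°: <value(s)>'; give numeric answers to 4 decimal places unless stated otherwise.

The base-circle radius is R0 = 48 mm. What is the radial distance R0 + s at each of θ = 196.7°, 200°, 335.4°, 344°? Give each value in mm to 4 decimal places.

segment 1 (0° to 126.5°, cycloidal, h = 13) is passed completely: s = 0.0000 + (13) = 13.0000
segment 2 (126.5° to 178.7°, cycloidal, h = 20) is passed completely: s = 13.0000 + (20) = 33.0000
θ = 196.7° falls in segment 3 (178.7° to 207.4°, simple-harmonic, h = 21): β = 196.7 − 178.7 = 18°, B = 28.7°; Δs = 21/2·(1 − cos(π·0.6272)) = 14.5844; s = 33.0000 + 14.5844 = 47.5844
θ = 200° falls in segment 3 (178.7° to 207.4°, simple-harmonic, h = 21): β = 200 − 178.7 = 21.3°, B = 28.7°; Δs = 21/2·(1 − cos(π·0.7422)) = 17.7395; s = 33.0000 + 17.7395 = 50.7395
segment 3 (178.7° to 207.4°, simple-harmonic, h = 21) is passed completely: s = 33.0000 + (21) = 54.0000
segment 4 (207.4° to 233.5°, dwell): s unchanged at 54.0000
segment 5 (233.5° to 267°, simple-harmonic, h = -22) is passed completely: s = 54.0000 + (-22) = 32.0000
θ = 335.4° falls in segment 6 (267° to 360°, simple-harmonic, h = -32): β = 335.4 − 267 = 68.4°, B = 93°; Δs = -32/2·(1 − cos(π·0.7355)) = -26.7862; s = 32.0000 − 26.7862 = 5.2138
θ = 344° falls in segment 6 (267° to 360°, simple-harmonic, h = -32): β = 344 − 267 = 77°, B = 93°; Δs = -32/2·(1 − cos(π·0.8280)) = -29.7193; s = 32.0000 − 29.7193 = 2.2807
θ=196.7°: R = R0 + s = 48 + 47.5844 = 95.5844
θ=200°: R = R0 + s = 48 + 50.7395 = 98.7395
θ=335.4°: R = R0 + s = 48 + 5.2138 = 53.2138
θ=344°: R = R0 + s = 48 + 2.2807 = 50.2807

θ=196.7°: 95.5844
θ=200°: 98.7395
θ=335.4°: 53.2138
θ=344°: 50.2807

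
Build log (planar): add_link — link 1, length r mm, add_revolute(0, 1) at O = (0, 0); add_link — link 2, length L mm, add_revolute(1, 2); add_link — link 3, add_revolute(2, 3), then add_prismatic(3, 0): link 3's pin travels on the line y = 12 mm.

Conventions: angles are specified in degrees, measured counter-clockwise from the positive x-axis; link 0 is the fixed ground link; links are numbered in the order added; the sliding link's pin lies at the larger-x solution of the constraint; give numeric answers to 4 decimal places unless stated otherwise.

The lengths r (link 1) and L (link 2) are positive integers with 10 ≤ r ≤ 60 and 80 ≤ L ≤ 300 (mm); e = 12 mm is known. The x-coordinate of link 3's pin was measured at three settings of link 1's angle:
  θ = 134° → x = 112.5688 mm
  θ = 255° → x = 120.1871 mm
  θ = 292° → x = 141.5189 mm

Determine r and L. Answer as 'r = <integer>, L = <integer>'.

constraint per measurement: (x − r cos θ)² + (r sin θ − e)² = L²
subtracting the θ₁ and θ₂ equations cancels the r² and L² terms:
r = (x₁² − x₂²) / (2[(x₁cos θ₁ + e sin θ₁) − (x₂cos θ₂ + e sin θ₂)]) = 32.9997 → r = 33
L² = (x₁ − r cos θ₁)² + (r sin θ₁ − e)² = 18496.0103 → L = 136.0000 → L = 136
check at θ₃=292°: x = 141.5189 (printed 141.5189) ✓

r = 33, L = 136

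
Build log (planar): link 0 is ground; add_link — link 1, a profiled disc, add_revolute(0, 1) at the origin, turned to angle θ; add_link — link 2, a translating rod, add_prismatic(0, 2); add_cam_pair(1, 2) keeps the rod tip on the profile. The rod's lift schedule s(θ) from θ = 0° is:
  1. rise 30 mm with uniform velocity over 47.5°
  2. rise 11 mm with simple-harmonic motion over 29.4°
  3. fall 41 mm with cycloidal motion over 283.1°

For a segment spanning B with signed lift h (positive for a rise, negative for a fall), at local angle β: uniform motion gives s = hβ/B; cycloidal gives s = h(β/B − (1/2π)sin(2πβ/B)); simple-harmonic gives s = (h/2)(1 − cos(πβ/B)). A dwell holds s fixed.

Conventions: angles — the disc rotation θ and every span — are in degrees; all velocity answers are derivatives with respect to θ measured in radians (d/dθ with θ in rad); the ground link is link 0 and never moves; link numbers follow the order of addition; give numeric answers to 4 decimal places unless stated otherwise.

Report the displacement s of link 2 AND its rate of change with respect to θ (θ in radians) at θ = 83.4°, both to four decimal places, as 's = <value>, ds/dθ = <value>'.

seg 1 [0°–47.5°] uniform, h=30: full span → s += 30 → s = 30.0000
seg 2 [47.5°–76.9°] simple-harmonic, h=11: full span → s += 11 → s = 41.0000
seg 3 [76.9°–360°] cycloidal, h=-41: θ=83.4° here. β=6.5, B=283.1. -41·(0.0230 − sin(2π·0.0230)/(2π)) = -0.0033 → s = 40.9967
velocity in seg [76.9°–360°] (cycloidal), θ in radians: β = 6.5° = 0.1134 rad, B = 283.1° = 4.9410 rad; ds/dθ = (h/B)(1 − cos(2πβ/B)) = ((-41)/4.9410)(1 − cos(2π·0.0230)) = -0.086197 mm/rad

s = 40.9967, ds/dθ = -0.0862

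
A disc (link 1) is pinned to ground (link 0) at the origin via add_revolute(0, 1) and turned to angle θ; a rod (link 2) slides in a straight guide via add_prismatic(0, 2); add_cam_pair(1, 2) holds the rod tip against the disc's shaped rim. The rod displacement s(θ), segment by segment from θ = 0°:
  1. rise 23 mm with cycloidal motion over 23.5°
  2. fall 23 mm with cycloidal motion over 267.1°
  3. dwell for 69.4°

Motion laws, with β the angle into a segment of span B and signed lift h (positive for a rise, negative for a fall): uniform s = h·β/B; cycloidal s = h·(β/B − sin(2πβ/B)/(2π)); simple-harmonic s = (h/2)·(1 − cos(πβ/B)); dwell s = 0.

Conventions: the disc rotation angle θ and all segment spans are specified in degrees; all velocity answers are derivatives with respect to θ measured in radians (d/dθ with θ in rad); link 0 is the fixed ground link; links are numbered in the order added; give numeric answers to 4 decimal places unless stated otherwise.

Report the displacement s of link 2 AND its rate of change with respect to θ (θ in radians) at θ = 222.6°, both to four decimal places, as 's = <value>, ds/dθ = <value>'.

segment 1 (0° to 23.5°, cycloidal, h = 23) is passed completely: s = 0.0000 + (23) = 23.0000
θ = 222.6° falls in segment 2 (23.5° to 290.6°, cycloidal, h = -23): β = 222.6 − 23.5 = 199.1°, B = 267.1°; Δs = -23·(0.7454 − sin(2π·0.7454)/(2π)) = -20.8036; s = 23.0000 − 20.8036 = 2.1964
velocity in seg [23.5°–290.6°] (cycloidal), θ in radians: β = 199.1° = 3.4750 rad, B = 267.1° = 4.6618 rad; ds/dθ = (h/B)(1 − cos(2πβ/B)) = ((-23)/4.6618)(1 − cos(2π·0.7454)) = -5.075897 mm/rad

s = 2.1964, ds/dθ = -5.0759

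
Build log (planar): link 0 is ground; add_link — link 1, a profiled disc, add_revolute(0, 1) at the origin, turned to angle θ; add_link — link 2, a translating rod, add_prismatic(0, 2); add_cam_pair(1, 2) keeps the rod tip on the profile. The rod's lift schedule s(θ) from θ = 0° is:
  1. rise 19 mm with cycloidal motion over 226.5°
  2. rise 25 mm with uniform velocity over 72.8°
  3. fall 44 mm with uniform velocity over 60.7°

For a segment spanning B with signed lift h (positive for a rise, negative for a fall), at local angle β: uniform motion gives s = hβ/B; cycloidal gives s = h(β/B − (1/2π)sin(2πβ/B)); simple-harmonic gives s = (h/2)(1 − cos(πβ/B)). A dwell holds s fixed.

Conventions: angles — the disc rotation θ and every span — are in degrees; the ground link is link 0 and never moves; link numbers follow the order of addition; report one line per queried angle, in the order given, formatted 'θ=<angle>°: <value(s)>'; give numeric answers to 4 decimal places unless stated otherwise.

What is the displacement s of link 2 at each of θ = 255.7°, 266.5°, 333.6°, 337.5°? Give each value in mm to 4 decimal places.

seg 1 [0°–226.5°] cycloidal, h=19: full span → s += 19 → s = 19.0000
seg 2 [226.5°–299.3°] uniform, h=25: θ=255.7° here. β=29.2, B=72.8. 25·29.2/72.8 = 10.0275 → s = 29.0275
seg 2 [226.5°–299.3°] uniform, h=25: θ=266.5° here. β=40, B=72.8. 25·40/72.8 = 13.7363 → s = 32.7363
seg 2 [226.5°–299.3°] uniform, h=25: full span → s += 25 → s = 44.0000
seg 3 [299.3°–360°] uniform, h=-44: θ=333.6° here. β=34.3, B=60.7. -44·34.3/60.7 = -24.8633 → s = 19.1367
seg 3 [299.3°–360°] uniform, h=-44: θ=337.5° here. β=38.2, B=60.7. -44·38.2/60.7 = -27.6903 → s = 16.3097

θ=255.7°: 29.0275
θ=266.5°: 32.7363
θ=333.6°: 19.1367
θ=337.5°: 16.3097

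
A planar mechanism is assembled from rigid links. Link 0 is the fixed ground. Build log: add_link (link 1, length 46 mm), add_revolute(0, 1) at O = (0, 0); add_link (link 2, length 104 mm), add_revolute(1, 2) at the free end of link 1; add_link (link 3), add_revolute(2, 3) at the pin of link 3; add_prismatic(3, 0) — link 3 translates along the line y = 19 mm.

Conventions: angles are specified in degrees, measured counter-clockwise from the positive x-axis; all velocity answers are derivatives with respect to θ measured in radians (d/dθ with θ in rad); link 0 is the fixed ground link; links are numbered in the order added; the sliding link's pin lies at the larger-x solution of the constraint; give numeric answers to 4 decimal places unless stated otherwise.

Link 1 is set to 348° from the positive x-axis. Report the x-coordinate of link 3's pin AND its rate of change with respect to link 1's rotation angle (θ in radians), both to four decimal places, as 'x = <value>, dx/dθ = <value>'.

geometry: r = 46 mm, L = 104 mm, e = 19 mm
crank pin P = (r cos θ, r sin θ) = (44.994790, -9.563938)
h = r sin θ − e = -9.563938 − 19 = -28.563938
x = r cos θ + √(L² − h²) = 44.994790 + 100.000507 = 144.995297
dx/dθ = −r sin θ − h·r cos θ/√(L² − h²) (θ in radians; h = -28.563938) = 22.416156

x = 144.9953, dx/dθ = 22.4162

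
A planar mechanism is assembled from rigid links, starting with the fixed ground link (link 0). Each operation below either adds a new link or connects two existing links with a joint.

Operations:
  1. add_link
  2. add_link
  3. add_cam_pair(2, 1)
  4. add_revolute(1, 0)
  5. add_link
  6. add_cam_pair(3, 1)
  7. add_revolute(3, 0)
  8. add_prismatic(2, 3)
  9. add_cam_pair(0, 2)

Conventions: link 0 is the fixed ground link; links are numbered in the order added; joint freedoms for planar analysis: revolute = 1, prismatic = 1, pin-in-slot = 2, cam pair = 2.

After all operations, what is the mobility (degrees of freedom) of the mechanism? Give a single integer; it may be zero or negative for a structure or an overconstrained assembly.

ground; <1,0,0>
#1 <2,0,0>
#2 <3,0,0>
C:2↔1 J2 <3,0,1>
R:1↔0 J1 <3,1,1>
#3 <4,1,1>
C:3↔1 J2 <4,1,2>
R:3↔0 J1 <4,2,2>
P:2↔3 J1 <4,3,2>
C:0↔2 J2 <4,3,3>
3×3 − 2×3 − 1×3 = 0

M = 0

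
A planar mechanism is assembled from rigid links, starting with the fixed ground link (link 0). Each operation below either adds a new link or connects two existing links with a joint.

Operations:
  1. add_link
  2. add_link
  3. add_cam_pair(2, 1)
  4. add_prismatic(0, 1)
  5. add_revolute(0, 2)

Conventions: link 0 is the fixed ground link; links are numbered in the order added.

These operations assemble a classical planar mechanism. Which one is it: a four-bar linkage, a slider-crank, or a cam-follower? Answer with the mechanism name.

links: 3 (incl. ground); joints: 1 revolute, 1 prismatic, 1 higher (cam) pair, forming one closed loop
3 links, revolute + prismatic + higher pair in one loop → cam-follower

cam-follower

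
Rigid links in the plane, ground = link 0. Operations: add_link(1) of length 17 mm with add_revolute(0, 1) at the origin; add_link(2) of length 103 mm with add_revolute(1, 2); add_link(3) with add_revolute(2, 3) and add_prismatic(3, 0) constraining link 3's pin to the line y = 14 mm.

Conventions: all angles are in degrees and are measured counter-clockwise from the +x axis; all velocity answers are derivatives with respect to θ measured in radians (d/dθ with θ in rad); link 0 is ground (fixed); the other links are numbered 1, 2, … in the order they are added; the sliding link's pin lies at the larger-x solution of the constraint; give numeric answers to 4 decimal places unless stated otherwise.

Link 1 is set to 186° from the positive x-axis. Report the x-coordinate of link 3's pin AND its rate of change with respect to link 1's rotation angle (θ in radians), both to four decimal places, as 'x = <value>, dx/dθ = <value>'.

geometry: r = 17 mm, L = 103 mm, e = 14 mm
crank pin P = (r cos θ, r sin θ) = (-16.906872, -1.776984)
h = r sin θ − e = -1.776984 − 14 = -15.776984
x = r cos θ + √(L² − h²) = -16.906872 + 101.784511 = 84.877639
dx/dθ = −r sin θ − h·r cos θ/√(L² − h²) (θ in radians; h = -15.776984) = -0.843645

x = 84.8776, dx/dθ = -0.8436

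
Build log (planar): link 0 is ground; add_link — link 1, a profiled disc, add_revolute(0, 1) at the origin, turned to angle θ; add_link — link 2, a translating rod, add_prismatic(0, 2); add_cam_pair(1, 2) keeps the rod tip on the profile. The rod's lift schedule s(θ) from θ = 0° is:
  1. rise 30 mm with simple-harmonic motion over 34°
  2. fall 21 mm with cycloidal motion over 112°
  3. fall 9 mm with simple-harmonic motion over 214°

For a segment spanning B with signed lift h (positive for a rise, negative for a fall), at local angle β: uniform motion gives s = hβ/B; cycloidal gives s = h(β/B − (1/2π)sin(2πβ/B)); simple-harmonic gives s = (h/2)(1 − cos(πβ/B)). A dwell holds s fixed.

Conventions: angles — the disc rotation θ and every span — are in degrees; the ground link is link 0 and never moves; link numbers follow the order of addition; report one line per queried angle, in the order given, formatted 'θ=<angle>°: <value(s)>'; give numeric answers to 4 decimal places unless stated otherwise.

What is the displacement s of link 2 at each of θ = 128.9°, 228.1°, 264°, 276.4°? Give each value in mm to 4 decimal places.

seg 1 [0°–34°] simple-harmonic, h=30: full span → s += 30 → s = 30.0000
seg 2 [34°–146°] cycloidal, h=-21: θ=128.9° here. β=94.9, B=112. -21·(0.8473 − sin(2π·0.8473)/(2π)) = -20.5304 → s = 9.4696
seg 2 [34°–146°] cycloidal, h=-21: full span → s += -21 → s = 9.0000
seg 3 [146°–360°] simple-harmonic, h=-9: θ=228.1° here. β=82.1, B=214. -9/2·(1 − cos(π·0.3836)) = -2.8915 → s = 6.1085
seg 3 [146°–360°] simple-harmonic, h=-9: θ=264° here. β=118, B=214. -9/2·(1 − cos(π·0.5514)) = -5.2235 → s = 3.7765
seg 3 [146°–360°] simple-harmonic, h=-9: θ=276.4° here. β=130.4, B=214. -9/2·(1 − cos(π·0.6093)) = -6.0156 → s = 2.9844

θ=128.9°: 9.4696
θ=228.1°: 6.1085
θ=264°: 3.7765
θ=276.4°: 2.9844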